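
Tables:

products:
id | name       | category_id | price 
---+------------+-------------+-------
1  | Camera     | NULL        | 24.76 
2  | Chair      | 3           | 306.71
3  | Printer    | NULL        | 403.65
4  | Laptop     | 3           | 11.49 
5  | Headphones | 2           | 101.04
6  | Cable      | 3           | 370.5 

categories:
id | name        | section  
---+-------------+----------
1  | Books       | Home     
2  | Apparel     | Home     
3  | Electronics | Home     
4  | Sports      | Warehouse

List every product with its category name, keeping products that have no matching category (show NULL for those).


LEFT JOIN keeps every row from products (the left table); where category_id has no match in categories, the category columns become NULL. Walk through each product:
  - product 1 (Camera): category_id=NULL, no match -> kept with NULL
  - product 2 (Chair): category_id=3 -> matches Electronics
  - product 3 (Printer): category_id=NULL, no match -> kept with NULL
  - product 4 (Laptop): category_id=3 -> matches Electronics
  - product 5 (Headphones): category_id=2 -> matches Apparel
  - product 6 (Cable): category_id=3 -> matches Electronics
All 6 rows appear; 2 have NULL category.

SQL:
SELECT a.name, b.name AS category
FROM products a
LEFT JOIN categories b ON a.category_id = b.id

Result:
name       | category   
-----------+------------
Camera     | NULL       
Chair      | Electronics
Printer    | NULL       
Laptop     | Electronics
Headphones | Apparel    
Cable      | Electronics


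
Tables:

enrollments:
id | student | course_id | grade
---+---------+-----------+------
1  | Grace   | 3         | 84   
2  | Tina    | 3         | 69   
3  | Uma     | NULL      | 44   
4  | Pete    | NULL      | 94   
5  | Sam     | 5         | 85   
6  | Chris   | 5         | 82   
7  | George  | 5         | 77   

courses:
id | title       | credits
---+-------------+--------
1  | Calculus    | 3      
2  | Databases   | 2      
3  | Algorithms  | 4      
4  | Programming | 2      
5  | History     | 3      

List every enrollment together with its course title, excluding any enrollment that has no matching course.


INNER JOIN keeps only enrollments rows whose course_id matches an id in courses. Walk through each enrollment:
  - enrollment 1 (Grace): course_id=3 -> matches Algorithms
  - enrollment 2 (Tina): course_id=3 -> matches Algorithms
  - enrollment 3 (Uma): course_id=NULL, no match -> dropped
  - enrollment 4 (Pete): course_id=NULL, no match -> dropped
  - enrollment 5 (Sam): course_id=5 -> matches History
  - enrollment 6 (Chris): course_id=5 -> matches History
  - enrollment 7 (George): course_id=5 -> matches History
So 2 of 7 rows are dropped.

SQL:
SELECT a.student, b.title AS course
FROM enrollments a
INNER JOIN courses b ON a.course_id = b.id

Result:
student | course    
--------+-----------
Grace   | Algorithms
Tina    | Algorithms
Sam     | History   
Chris   | History   
George  | History   


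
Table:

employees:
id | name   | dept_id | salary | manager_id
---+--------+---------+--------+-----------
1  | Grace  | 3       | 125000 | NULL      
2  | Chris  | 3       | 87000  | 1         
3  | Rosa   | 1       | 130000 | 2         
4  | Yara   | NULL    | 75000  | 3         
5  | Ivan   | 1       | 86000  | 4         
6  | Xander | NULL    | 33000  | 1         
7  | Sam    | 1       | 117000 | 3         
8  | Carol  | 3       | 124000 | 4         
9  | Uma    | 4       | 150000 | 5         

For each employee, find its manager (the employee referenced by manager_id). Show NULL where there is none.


This is a self-join: employees is joined to a second copy of itself, matching each row's manager_id to another row's id. Use LEFT JOIN so rows with manager_id=NULL are kept.
  - employee 1 (Grace): manager_id=NULL -> NULL
  - employee 2 (Chris): manager_id=1 -> Grace
  - employee 3 (Rosa): manager_id=2 -> Chris
  - employee 4 (Yara): manager_id=3 -> Rosa
  - employee 5 (Ivan): manager_id=4 -> Yara
  - employee 6 (Xander): manager_id=1 -> Grace
  - employee 7 (Sam): manager_id=3 -> Rosa
  - employee 8 (Carol): manager_id=4 -> Yara
  - employee 9 (Uma): manager_id=5 -> Ivan

SQL:
SELECT a.name AS item, b.name AS manager
FROM employees a
LEFT JOIN employees b ON a.manager_id = b.id

Result:
item   | manager
-------+--------
Grace  | NULL   
Chris  | Grace  
Rosa   | Chris  
Yara   | Rosa   
Ivan   | Yara   
Xander | Grace  
Sam    | Rosa   
Carol  | Yara   
Uma    | Ivan   


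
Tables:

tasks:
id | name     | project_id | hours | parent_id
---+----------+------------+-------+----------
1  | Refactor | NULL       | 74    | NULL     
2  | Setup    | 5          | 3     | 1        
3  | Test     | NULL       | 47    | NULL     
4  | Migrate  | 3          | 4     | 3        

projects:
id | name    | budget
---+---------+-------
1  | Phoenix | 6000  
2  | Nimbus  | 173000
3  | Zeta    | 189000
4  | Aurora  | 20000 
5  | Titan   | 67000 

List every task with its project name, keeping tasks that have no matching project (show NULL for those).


LEFT JOIN keeps every row from tasks (the left table); where project_id has no match in projects, the project columns become NULL. Walk through each task:
  - task 1 (Refactor): project_id=NULL, no match -> kept with NULL
  - task 2 (Setup): project_id=5 -> matches Titan
  - task 3 (Test): project_id=NULL, no match -> kept with NULL
  - task 4 (Migrate): project_id=3 -> matches Zeta
All 4 rows appear; 2 have NULL project.

SQL:
SELECT a.name, b.name AS project
FROM tasks a
LEFT JOIN projects b ON a.project_id = b.id

Result:
name     | project
---------+--------
Refactor | NULL   
Setup    | Titan  
Test     | NULL   
Migrate  | Zeta   


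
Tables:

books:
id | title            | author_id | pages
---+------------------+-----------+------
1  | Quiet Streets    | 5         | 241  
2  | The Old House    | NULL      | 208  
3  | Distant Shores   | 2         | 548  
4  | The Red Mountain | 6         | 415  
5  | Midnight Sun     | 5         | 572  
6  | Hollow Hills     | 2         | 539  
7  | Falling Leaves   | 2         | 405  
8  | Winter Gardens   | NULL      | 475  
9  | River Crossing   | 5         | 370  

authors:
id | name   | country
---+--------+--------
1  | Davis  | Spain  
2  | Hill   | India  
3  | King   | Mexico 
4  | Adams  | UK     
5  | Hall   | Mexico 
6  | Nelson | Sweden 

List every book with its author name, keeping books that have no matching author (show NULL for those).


LEFT JOIN keeps every row from books (the left table); where author_id has no match in authors, the author columns become NULL. Walk through each book:
  - book 1 (Quiet Streets): author_id=5 -> matches Hall
  - book 2 (The Old House): author_id=NULL, no match -> kept with NULL
  - book 3 (Distant Shores): author_id=2 -> matches Hill
  - book 4 (The Red Mountain): author_id=6 -> matches Nelson
  - book 5 (Midnight Sun): author_id=5 -> matches Hall
  - book 6 (Hollow Hills): author_id=2 -> matches Hill
  - book 7 (Falling Leaves): author_id=2 -> matches Hill
  - book 8 (Winter Gardens): author_id=NULL, no match -> kept with NULL
  - book 9 (River Crossing): author_id=5 -> matches Hall
All 9 rows appear; 2 have NULL author.

SQL:
SELECT a.title, b.name AS author
FROM books a
LEFT JOIN authors b ON a.author_id = b.id

Result:
title            | author
-----------------+-------
Quiet Streets    | Hall  
The Old House    | NULL  
Distant Shores   | Hill  
The Red Mountain | Nelson
Midnight Sun     | Hall  
Hollow Hills     | Hill  
Falling Leaves   | Hill  
Winter Gardens   | NULL  
River Crossing   | Hall  


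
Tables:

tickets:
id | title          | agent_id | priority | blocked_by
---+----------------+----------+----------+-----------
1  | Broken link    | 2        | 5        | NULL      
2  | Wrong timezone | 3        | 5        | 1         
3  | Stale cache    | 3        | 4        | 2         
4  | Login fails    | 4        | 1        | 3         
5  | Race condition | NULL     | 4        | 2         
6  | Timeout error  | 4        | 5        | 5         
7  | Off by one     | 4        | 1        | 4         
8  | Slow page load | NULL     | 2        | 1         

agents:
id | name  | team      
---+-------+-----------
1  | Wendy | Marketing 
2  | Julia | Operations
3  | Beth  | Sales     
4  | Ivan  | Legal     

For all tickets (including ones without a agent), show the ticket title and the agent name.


LEFT JOIN keeps every row from tickets (the left table); where agent_id has no match in agents, the agent columns become NULL. Walk through each ticket:
  - ticket 1 (Broken link): agent_id=2 -> matches Julia
  - ticket 2 (Wrong timezone): agent_id=3 -> matches Beth
  - ticket 3 (Stale cache): agent_id=3 -> matches Beth
  - ticket 4 (Login fails): agent_id=4 -> matches Ivan
  - ticket 5 (Race condition): agent_id=NULL, no match -> kept with NULL
  - ticket 6 (Timeout error): agent_id=4 -> matches Ivan
  - ticket 7 (Off by one): agent_id=4 -> matches Ivan
  - ticket 8 (Slow page load): agent_id=NULL, no match -> kept with NULL
All 8 rows appear; 2 have NULL agent.

SQL:
SELECT a.title, b.name AS agent
FROM tickets a
LEFT JOIN agents b ON a.agent_id = b.id

Result:
title          | agent
---------------+------
Broken link    | Julia
Wrong timezone | Beth 
Stale cache    | Beth 
Login fails    | Ivan 
Race condition | NULL 
Timeout error  | Ivan 
Off by one     | Ivan 
Slow page load | NULL 


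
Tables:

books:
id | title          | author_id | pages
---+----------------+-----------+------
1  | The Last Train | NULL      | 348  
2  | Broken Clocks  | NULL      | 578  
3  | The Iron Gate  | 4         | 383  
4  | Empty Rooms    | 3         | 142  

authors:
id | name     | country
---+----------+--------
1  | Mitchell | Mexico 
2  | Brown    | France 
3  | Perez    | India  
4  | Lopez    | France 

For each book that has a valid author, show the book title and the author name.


INNER JOIN keeps only books rows whose author_id matches an id in authors. Walk through each book:
  - book 1 (The Last Train): author_id=NULL, no match -> dropped
  - book 2 (Broken Clocks): author_id=NULL, no match -> dropped
  - book 3 (The Iron Gate): author_id=4 -> matches Lopez
  - book 4 (Empty Rooms): author_id=3 -> matches Perez
So 2 of 4 rows are dropped.

SQL:
SELECT a.title, b.name AS author
FROM books a
INNER JOIN authors b ON a.author_id = b.id

Result:
title         | author
--------------+-------
The Iron Gate | Lopez 
Empty Rooms   | Perez 


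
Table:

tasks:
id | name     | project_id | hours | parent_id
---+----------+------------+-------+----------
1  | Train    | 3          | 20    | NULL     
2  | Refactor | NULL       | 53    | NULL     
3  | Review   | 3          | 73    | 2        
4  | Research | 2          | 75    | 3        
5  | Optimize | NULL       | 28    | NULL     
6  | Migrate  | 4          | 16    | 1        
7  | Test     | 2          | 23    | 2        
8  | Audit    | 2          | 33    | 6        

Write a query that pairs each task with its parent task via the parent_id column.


This is a self-join: tasks is joined to a second copy of itself, matching each row's parent_id to another row's id. Use LEFT JOIN so rows with parent_id=NULL are kept.
  - task 1 (Train): parent_id=NULL -> NULL
  - task 2 (Refactor): parent_id=NULL -> NULL
  - task 3 (Review): parent_id=2 -> Refactor
  - task 4 (Research): parent_id=3 -> Review
  - task 5 (Optimize): parent_id=NULL -> NULL
  - task 6 (Migrate): parent_id=1 -> Train
  - task 7 (Test): parent_id=2 -> Refactor
  - task 8 (Audit): parent_id=6 -> Migrate

SQL:
SELECT a.name AS item, b.name AS parent
FROM tasks a
LEFT JOIN tasks b ON a.parent_id = b.id

Result:
item     | parent  
---------+---------
Train    | NULL    
Refactor | NULL    
Review   | Refactor
Research | Review  
Optimize | NULL    
Migrate  | Train   
Test     | Refactor
Audit    | Migrate 


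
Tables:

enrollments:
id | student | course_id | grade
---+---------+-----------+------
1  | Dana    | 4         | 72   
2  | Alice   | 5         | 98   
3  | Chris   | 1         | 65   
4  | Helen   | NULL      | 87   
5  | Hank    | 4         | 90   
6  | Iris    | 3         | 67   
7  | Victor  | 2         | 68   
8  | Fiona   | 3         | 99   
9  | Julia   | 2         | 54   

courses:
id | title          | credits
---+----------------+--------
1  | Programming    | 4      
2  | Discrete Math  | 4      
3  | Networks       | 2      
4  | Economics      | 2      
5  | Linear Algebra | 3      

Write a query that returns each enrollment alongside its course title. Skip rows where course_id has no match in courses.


INNER JOIN keeps only enrollments rows whose course_id matches an id in courses. Walk through each enrollment:
  - enrollment 1 (Dana): course_id=4 -> matches Economics
  - enrollment 2 (Alice): course_id=5 -> matches Linear Algebra
  - enrollment 3 (Chris): course_id=1 -> matches Programming
  - enrollment 4 (Helen): course_id=NULL, no match -> dropped
  - enrollment 5 (Hank): course_id=4 -> matches Economics
  - enrollment 6 (Iris): course_id=3 -> matches Networks
  - enrollment 7 (Victor): course_id=2 -> matches Discrete Math
  - enrollment 8 (Fiona): course_id=3 -> matches Networks
  - enrollment 9 (Julia): course_id=2 -> matches Discrete Math
So 1 of 9 rows is dropped.

SQL:
SELECT a.student, b.title AS course
FROM enrollments a
INNER JOIN courses b ON a.course_id = b.id

Result:
student | course        
--------+---------------
Dana    | Economics     
Alice   | Linear Algebra
Chris   | Programming   
Hank    | Economics     
Iris    | Networks      
Victor  | Discrete Math 
Fiona   | Networks      
Julia   | Discrete Math 


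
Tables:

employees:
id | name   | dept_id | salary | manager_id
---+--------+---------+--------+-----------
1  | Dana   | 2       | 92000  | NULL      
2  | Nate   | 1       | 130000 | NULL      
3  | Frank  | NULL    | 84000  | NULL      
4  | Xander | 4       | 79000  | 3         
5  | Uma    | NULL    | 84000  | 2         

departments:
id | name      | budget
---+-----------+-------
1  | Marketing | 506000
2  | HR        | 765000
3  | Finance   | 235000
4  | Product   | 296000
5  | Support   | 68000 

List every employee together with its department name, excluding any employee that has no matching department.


INNER JOIN keeps only employees rows whose dept_id matches an id in departments. Walk through each employee:
  - employee 1 (Dana): dept_id=2 -> matches HR
  - employee 2 (Nate): dept_id=1 -> matches Marketing
  - employee 3 (Frank): dept_id=NULL, no match -> dropped
  - employee 4 (Xander): dept_id=4 -> matches Product
  - employee 5 (Uma): dept_id=NULL, no match -> dropped
So 2 of 5 rows are dropped.

SQL:
SELECT a.name, b.name AS department
FROM employees a
INNER JOIN departments b ON a.dept_id = b.id

Result:
name   | department
-------+-----------
Dana   | HR        
Nate   | Marketing 
Xander | Product   


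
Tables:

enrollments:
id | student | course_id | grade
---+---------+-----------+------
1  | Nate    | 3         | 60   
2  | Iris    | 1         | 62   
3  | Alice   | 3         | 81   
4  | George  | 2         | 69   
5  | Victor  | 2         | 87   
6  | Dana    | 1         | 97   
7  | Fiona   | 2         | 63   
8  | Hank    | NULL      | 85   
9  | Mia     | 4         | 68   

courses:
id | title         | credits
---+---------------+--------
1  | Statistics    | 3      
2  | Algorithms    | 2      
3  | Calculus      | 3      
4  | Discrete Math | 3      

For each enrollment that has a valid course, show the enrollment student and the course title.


INNER JOIN keeps only enrollments rows whose course_id matches an id in courses. Walk through each enrollment:
  - enrollment 1 (Nate): course_id=3 -> matches Calculus
  - enrollment 2 (Iris): course_id=1 -> matches Statistics
  - enrollment 3 (Alice): course_id=3 -> matches Calculus
  - enrollment 4 (George): course_id=2 -> matches Algorithms
  - enrollment 5 (Victor): course_id=2 -> matches Algorithms
  - enrollment 6 (Dana): course_id=1 -> matches Statistics
  - enrollment 7 (Fiona): course_id=2 -> matches Algorithms
  - enrollment 8 (Hank): course_id=NULL, no match -> dropped
  - enrollment 9 (Mia): course_id=4 -> matches Discrete Math
So 1 of 9 rows is dropped.

SQL:
SELECT a.student, b.title AS course
FROM enrollments a
INNER JOIN courses b ON a.course_id = b.id

Result:
student | course       
--------+--------------
Nate    | Calculus     
Iris    | Statistics   
Alice   | Calculus     
George  | Algorithms   
Victor  | Algorithms   
Dana    | Statistics   
Fiona   | Algorithms   
Mia     | Discrete Math


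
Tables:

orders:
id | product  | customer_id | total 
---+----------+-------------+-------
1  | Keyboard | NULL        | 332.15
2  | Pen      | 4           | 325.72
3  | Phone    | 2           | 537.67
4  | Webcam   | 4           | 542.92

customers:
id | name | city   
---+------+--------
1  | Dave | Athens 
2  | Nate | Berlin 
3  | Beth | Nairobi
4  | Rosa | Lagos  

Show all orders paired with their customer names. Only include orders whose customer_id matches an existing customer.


INNER JOIN keeps only orders rows whose customer_id matches an id in customers. Walk through each order:
  - order 1 (Keyboard): customer_id=NULL, no match -> dropped
  - order 2 (Pen): customer_id=4 -> matches Rosa
  - order 3 (Phone): customer_id=2 -> matches Nate
  - order 4 (Webcam): customer_id=4 -> matches Rosa
So 1 of 4 rows is dropped.

SQL:
SELECT a.product, b.name AS customer
FROM orders a
INNER JOIN customers b ON a.customer_id = b.id

Result:
product | customer
--------+---------
Pen     | Rosa    
Phone   | Nate    
Webcam  | Rosa    


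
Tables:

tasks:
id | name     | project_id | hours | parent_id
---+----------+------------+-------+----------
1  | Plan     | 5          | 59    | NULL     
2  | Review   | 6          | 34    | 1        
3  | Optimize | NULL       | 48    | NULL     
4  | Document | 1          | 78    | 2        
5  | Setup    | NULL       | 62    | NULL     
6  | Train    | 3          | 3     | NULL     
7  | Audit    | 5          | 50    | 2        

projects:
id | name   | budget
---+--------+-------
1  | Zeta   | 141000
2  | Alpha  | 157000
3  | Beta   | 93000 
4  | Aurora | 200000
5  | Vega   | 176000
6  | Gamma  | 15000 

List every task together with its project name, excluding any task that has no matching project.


INNER JOIN keeps only tasks rows whose project_id matches an id in projects. Walk through each task:
  - task 1 (Plan): project_id=5 -> matches Vega
  - task 2 (Review): project_id=6 -> matches Gamma
  - task 3 (Optimize): project_id=NULL, no match -> dropped
  - task 4 (Document): project_id=1 -> matches Zeta
  - task 5 (Setup): project_id=NULL, no match -> dropped
  - task 6 (Train): project_id=3 -> matches Beta
  - task 7 (Audit): project_id=5 -> matches Vega
So 2 of 7 rows are dropped.

SQL:
SELECT a.name, b.name AS project
FROM tasks a
INNER JOIN projects b ON a.project_id = b.id

Result:
name     | project
---------+--------
Plan     | Vega   
Review   | Gamma  
Document | Zeta   
Train    | Beta   
Audit    | Vega   


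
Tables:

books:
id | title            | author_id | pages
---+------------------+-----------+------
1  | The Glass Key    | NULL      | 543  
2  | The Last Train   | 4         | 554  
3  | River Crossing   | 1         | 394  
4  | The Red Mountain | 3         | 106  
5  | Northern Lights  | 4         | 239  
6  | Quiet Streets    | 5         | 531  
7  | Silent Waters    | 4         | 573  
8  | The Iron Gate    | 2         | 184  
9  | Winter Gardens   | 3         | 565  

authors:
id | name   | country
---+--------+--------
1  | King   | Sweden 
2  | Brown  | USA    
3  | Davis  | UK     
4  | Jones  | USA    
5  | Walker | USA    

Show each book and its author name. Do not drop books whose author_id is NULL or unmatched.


LEFT JOIN keeps every row from books (the left table); where author_id has no match in authors, the author columns become NULL. Walk through each book:
  - book 1 (The Glass Key): author_id=NULL, no match -> kept with NULL
  - book 2 (The Last Train): author_id=4 -> matches Jones
  - book 3 (River Crossing): author_id=1 -> matches King
  - book 4 (The Red Mountain): author_id=3 -> matches Davis
  - book 5 (Northern Lights): author_id=4 -> matches Jones
  - book 6 (Quiet Streets): author_id=5 -> matches Walker
  - book 7 (Silent Waters): author_id=4 -> matches Jones
  - book 8 (The Iron Gate): author_id=2 -> matches Brown
  - book 9 (Winter Gardens): author_id=3 -> matches Davis
All 9 rows appear; 1 has NULL author.

SQL:
SELECT a.title, b.name AS author
FROM books a
LEFT JOIN authors b ON a.author_id = b.id

Result:
title            | author
-----------------+-------
The Glass Key    | NULL  
The Last Train   | Jones 
River Crossing   | King  
The Red Mountain | Davis 
Northern Lights  | Jones 
Quiet Streets    | Walker
Silent Waters    | Jones 
The Iron Gate    | Brown 
Winter Gardens   | Davis 


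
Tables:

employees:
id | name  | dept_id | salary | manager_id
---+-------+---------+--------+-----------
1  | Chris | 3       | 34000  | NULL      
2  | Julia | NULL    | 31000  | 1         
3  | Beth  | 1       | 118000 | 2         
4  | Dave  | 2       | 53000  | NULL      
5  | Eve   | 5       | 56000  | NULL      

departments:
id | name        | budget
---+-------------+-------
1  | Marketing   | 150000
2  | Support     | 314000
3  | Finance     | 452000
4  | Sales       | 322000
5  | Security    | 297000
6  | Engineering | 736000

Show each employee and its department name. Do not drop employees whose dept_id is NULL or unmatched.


LEFT JOIN keeps every row from employees (the left table); where dept_id has no match in departments, the department columns become NULL. Walk through each employee:
  - employee 1 (Chris): dept_id=3 -> matches Finance
  - employee 2 (Julia): dept_id=NULL, no match -> kept with NULL
  - employee 3 (Beth): dept_id=1 -> matches Marketing
  - employee 4 (Dave): dept_id=2 -> matches Support
  - employee 5 (Eve): dept_id=5 -> matches Security
All 5 rows appear; 1 has NULL department.

SQL:
SELECT a.name, b.name AS department
FROM employees a
LEFT JOIN departments b ON a.dept_id = b.id

Result:
name  | department
------+-----------
Chris | Finance   
Julia | NULL      
Beth  | Marketing 
Dave  | Support   
Eve   | Security  


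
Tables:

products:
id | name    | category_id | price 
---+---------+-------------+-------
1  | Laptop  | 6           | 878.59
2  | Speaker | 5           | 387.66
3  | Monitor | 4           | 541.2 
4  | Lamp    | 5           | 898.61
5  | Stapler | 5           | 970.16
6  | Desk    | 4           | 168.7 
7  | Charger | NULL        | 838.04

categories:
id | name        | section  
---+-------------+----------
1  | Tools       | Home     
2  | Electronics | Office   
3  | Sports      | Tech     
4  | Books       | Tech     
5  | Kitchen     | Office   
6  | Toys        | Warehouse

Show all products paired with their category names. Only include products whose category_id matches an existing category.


INNER JOIN keeps only products rows whose category_id matches an id in categories. Walk through each product:
  - product 1 (Laptop): category_id=6 -> matches Toys
  - product 2 (Speaker): category_id=5 -> matches Kitchen
  - product 3 (Monitor): category_id=4 -> matches Books
  - product 4 (Lamp): category_id=5 -> matches Kitchen
  - product 5 (Stapler): category_id=5 -> matches Kitchen
  - product 6 (Desk): category_id=4 -> matches Books
  - product 7 (Charger): category_id=NULL, no match -> dropped
So 1 of 7 rows is dropped.

SQL:
SELECT a.name, b.name AS category
FROM products a
INNER JOIN categories b ON a.category_id = b.id

Result:
name    | category
--------+---------
Laptop  | Toys    
Speaker | Kitchen 
Monitor | Books   
Lamp    | Kitchen 
Stapler | Kitchen 
Desk    | Books   


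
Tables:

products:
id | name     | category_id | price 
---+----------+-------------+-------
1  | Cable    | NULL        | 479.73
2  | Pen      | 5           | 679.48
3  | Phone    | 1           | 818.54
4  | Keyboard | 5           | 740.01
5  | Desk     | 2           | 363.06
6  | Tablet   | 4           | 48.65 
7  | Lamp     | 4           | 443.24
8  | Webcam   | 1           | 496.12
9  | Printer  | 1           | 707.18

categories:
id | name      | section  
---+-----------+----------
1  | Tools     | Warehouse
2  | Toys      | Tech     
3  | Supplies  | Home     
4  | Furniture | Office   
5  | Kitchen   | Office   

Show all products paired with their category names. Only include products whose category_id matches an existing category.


INNER JOIN keeps only products rows whose category_id matches an id in categories. Walk through each product:
  - product 1 (Cable): category_id=NULL, no match -> dropped
  - product 2 (Pen): category_id=5 -> matches Kitchen
  - product 3 (Phone): category_id=1 -> matches Tools
  - product 4 (Keyboard): category_id=5 -> matches Kitchen
  - product 5 (Desk): category_id=2 -> matches Toys
  - product 6 (Tablet): category_id=4 -> matches Furniture
  - product 7 (Lamp): category_id=4 -> matches Furniture
  - product 8 (Webcam): category_id=1 -> matches Tools
  - product 9 (Printer): category_id=1 -> matches Tools
So 1 of 9 rows is dropped.

SQL:
SELECT a.name, b.name AS category
FROM products a
INNER JOIN categories b ON a.category_id = b.id

Result:
name     | category 
---------+----------
Pen      | Kitchen  
Phone    | Tools    
Keyboard | Kitchen  
Desk     | Toys     
Tablet   | Furniture
Lamp     | Furniture
Webcam   | Tools    
Printer  | Tools    


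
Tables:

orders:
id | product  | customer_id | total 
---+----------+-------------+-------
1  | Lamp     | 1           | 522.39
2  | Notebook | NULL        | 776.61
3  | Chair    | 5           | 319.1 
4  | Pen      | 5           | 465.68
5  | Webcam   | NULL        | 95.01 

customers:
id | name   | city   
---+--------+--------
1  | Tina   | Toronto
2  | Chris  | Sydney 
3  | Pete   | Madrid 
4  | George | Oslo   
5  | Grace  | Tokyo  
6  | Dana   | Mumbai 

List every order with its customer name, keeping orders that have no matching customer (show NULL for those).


LEFT JOIN keeps every row from orders (the left table); where customer_id has no match in customers, the customer columns become NULL. Walk through each order:
  - order 1 (Lamp): customer_id=1 -> matches Tina
  - order 2 (Notebook): customer_id=NULL, no match -> kept with NULL
  - order 3 (Chair): customer_id=5 -> matches Grace
  - order 4 (Pen): customer_id=5 -> matches Grace
  - order 5 (Webcam): customer_id=NULL, no match -> kept with NULL
All 5 rows appear; 2 have NULL customer.

SQL:
SELECT a.product, b.name AS customer
FROM orders a
LEFT JOIN customers b ON a.customer_id = b.id

Result:
product  | customer
---------+---------
Lamp     | Tina    
Notebook | NULL    
Chair    | Grace   
Pen      | Grace   
Webcam   | NULL    


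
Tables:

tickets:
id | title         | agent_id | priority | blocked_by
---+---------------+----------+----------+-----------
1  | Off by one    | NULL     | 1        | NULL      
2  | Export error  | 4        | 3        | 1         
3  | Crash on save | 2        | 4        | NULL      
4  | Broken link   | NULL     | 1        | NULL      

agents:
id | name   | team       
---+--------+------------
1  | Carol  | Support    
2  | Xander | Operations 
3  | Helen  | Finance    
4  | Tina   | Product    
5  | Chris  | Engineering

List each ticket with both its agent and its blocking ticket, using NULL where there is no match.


Two LEFT JOINs from the same base table tickets: one to agents via agent_id, one to tickets itself via blocked_by. Both are LEFT so every ticket is preserved.
Match against agents:
  - ticket 1 (Off by one): agent_id=NULL, no match -> kept with NULL
  - ticket 2 (Export error): agent_id=4 -> matches Tina
  - ticket 3 (Crash on save): agent_id=2 -> matches Xander
  - ticket 4 (Broken link): agent_id=NULL, no match -> kept with NULL
Match against tickets (self):
  - ticket 1 (Off by one): blocked_by=NULL -> NULL
  - ticket 2 (Export error): blocked_by=1 -> Off by one
  - ticket 3 (Crash on save): blocked_by=NULL -> NULL
  - ticket 4 (Broken link): blocked_by=NULL -> NULL

SQL:
SELECT a.title, b.name AS agent, c.title AS blocked_by
FROM tickets a
LEFT JOIN agents b ON a.agent_id = b.id
LEFT JOIN tickets c ON a.blocked_by = c.id

Result:
title         | agent  | blocked_by
--------------+--------+-----------
Off by one    | NULL   | NULL      
Export error  | Tina   | Off by one
Crash on save | Xander | NULL      
Broken link   | NULL   | NULL      


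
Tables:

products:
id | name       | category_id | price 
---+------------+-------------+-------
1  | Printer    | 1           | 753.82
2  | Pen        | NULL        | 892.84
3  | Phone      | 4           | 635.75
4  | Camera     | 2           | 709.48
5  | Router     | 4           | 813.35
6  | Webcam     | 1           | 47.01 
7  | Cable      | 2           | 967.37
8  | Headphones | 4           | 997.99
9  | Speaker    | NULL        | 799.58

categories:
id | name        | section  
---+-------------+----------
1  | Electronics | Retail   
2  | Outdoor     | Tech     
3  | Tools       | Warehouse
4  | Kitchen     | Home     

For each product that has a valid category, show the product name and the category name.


INNER JOIN keeps only products rows whose category_id matches an id in categories. Walk through each product:
  - product 1 (Printer): category_id=1 -> matches Electronics
  - product 2 (Pen): category_id=NULL, no match -> dropped
  - product 3 (Phone): category_id=4 -> matches Kitchen
  - product 4 (Camera): category_id=2 -> matches Outdoor
  - product 5 (Router): category_id=4 -> matches Kitchen
  - product 6 (Webcam): category_id=1 -> matches Electronics
  - product 7 (Cable): category_id=2 -> matches Outdoor
  - product 8 (Headphones): category_id=4 -> matches Kitchen
  - product 9 (Speaker): category_id=NULL, no match -> dropped
So 2 of 9 rows are dropped.

SQL:
SELECT a.name, b.name AS category
FROM products a
INNER JOIN categories b ON a.category_id = b.id

Result:
name       | category   
-----------+------------
Printer    | Electronics
Phone      | Kitchen    
Camera     | Outdoor    
Router     | Kitchen    
Webcam     | Electronics
Cable      | Outdoor    
Headphones | Kitchen    


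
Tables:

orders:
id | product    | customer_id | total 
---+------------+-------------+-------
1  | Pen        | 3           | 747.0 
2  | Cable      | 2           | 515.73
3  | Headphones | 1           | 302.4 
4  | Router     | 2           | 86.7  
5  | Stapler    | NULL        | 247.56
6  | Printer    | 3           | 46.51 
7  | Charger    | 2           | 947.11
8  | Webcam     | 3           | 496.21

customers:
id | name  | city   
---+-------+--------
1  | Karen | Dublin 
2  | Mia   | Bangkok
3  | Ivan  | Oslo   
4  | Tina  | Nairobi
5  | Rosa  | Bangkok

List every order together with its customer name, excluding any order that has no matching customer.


INNER JOIN keeps only orders rows whose customer_id matches an id in customers. Walk through each order:
  - order 1 (Pen): customer_id=3 -> matches Ivan
  - order 2 (Cable): customer_id=2 -> matches Mia
  - order 3 (Headphones): customer_id=1 -> matches Karen
  - order 4 (Router): customer_id=2 -> matches Mia
  - order 5 (Stapler): customer_id=NULL, no match -> dropped
  - order 6 (Printer): customer_id=3 -> matches Ivan
  - order 7 (Charger): customer_id=2 -> matches Mia
  - order 8 (Webcam): customer_id=3 -> matches Ivan
So 1 of 8 rows is dropped.

SQL:
SELECT a.product, b.name AS customer
FROM orders a
INNER JOIN customers b ON a.customer_id = b.id

Result:
product    | customer
-----------+---------
Pen        | Ivan    
Cable      | Mia     
Headphones | Karen   
Router     | Mia     
Printer    | Ivan    
Charger    | Mia     
Webcam     | Ivan    


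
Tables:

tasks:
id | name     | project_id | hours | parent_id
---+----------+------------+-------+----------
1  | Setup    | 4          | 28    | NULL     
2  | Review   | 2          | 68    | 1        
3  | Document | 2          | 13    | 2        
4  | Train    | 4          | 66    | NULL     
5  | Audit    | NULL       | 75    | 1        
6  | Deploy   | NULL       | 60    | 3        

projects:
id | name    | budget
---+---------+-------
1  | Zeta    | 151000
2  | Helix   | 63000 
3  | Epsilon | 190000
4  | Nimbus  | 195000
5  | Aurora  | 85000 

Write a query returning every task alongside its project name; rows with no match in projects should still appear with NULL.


LEFT JOIN keeps every row from tasks (the left table); where project_id has no match in projects, the project columns become NULL. Walk through each task:
  - task 1 (Setup): project_id=4 -> matches Nimbus
  - task 2 (Review): project_id=2 -> matches Helix
  - task 3 (Document): project_id=2 -> matches Helix
  - task 4 (Train): project_id=4 -> matches Nimbus
  - task 5 (Audit): project_id=NULL, no match -> kept with NULL
  - task 6 (Deploy): project_id=NULL, no match -> kept with NULL
All 6 rows appear; 2 have NULL project.

SQL:
SELECT a.name, b.name AS project
FROM tasks a
LEFT JOIN projects b ON a.project_id = b.id

Result:
name     | project
---------+--------
Setup    | Nimbus 
Review   | Helix  
Document | Helix  
Train    | Nimbus 
Audit    | NULL   
Deploy   | NULL   


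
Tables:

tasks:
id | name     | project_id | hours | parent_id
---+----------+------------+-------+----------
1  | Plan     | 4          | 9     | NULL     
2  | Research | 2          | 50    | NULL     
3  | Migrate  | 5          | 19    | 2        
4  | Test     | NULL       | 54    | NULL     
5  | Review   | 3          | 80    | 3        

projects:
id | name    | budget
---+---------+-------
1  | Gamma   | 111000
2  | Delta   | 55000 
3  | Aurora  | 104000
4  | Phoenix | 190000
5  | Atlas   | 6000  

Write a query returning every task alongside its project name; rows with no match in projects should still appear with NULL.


LEFT JOIN keeps every row from tasks (the left table); where project_id has no match in projects, the project columns become NULL. Walk through each task:
  - task 1 (Plan): project_id=4 -> matches Phoenix
  - task 2 (Research): project_id=2 -> matches Delta
  - task 3 (Migrate): project_id=5 -> matches Atlas
  - task 4 (Test): project_id=NULL, no match -> kept with NULL
  - task 5 (Review): project_id=3 -> matches Aurora
All 5 rows appear; 1 has NULL project.

SQL:
SELECT a.name, b.name AS project
FROM tasks a
LEFT JOIN projects b ON a.project_id = b.id

Result:
name     | project
---------+--------
Plan     | Phoenix
Research | Delta  
Migrate  | Atlas  
Test     | NULL   
Review   | Aurora 


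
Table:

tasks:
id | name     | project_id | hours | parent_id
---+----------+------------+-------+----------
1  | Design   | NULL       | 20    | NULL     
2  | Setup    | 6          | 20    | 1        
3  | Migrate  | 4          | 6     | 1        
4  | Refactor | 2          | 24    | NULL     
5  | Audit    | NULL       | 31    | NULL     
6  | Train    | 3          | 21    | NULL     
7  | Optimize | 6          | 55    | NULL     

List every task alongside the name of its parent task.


This is a self-join: tasks is joined to a second copy of itself, matching each row's parent_id to another row's id. Use LEFT JOIN so rows with parent_id=NULL are kept.
  - task 1 (Design): parent_id=NULL -> NULL
  - task 2 (Setup): parent_id=1 -> Design
  - task 3 (Migrate): parent_id=1 -> Design
  - task 4 (Refactor): parent_id=NULL -> NULL
  - task 5 (Audit): parent_id=NULL -> NULL
  - task 6 (Train): parent_id=NULL -> NULL
  - task 7 (Optimize): parent_id=NULL -> NULL

SQL:
SELECT a.name AS item, b.name AS parent
FROM tasks a
LEFT JOIN tasks b ON a.parent_id = b.id

Result:
item     | parent
---------+-------
Design   | NULL  
Setup    | Design
Migrate  | Design
Refactor | NULL  
Audit    | NULL  
Train    | NULL  
Optimize | NULL  


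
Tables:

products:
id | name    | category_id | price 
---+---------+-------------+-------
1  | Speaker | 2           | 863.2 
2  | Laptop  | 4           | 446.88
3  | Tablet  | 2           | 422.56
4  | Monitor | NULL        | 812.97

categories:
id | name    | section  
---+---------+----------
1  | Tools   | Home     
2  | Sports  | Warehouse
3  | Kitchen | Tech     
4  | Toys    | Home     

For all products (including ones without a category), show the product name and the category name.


LEFT JOIN keeps every row from products (the left table); where category_id has no match in categories, the category columns become NULL. Walk through each product:
  - product 1 (Speaker): category_id=2 -> matches Sports
  - product 2 (Laptop): category_id=4 -> matches Toys
  - product 3 (Tablet): category_id=2 -> matches Sports
  - product 4 (Monitor): category_id=NULL, no match -> kept with NULL
All 4 rows appear; 1 has NULL category.

SQL:
SELECT a.name, b.name AS category
FROM products a
LEFT JOIN categories b ON a.category_id = b.id

Result:
name    | category
--------+---------
Speaker | Sports  
Laptop  | Toys    
Tablet  | Sports  
Monitor | NULL    


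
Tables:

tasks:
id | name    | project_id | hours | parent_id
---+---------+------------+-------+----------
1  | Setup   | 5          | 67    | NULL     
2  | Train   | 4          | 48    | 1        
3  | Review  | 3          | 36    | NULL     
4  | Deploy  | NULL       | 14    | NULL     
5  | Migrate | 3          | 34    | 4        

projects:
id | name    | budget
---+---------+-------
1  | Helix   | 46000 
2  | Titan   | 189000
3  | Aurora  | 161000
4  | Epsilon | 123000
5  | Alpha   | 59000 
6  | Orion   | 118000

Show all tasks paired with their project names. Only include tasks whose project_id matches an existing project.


INNER JOIN keeps only tasks rows whose project_id matches an id in projects. Walk through each task:
  - task 1 (Setup): project_id=5 -> matches Alpha
  - task 2 (Train): project_id=4 -> matches Epsilon
  - task 3 (Review): project_id=3 -> matches Aurora
  - task 4 (Deploy): project_id=NULL, no match -> dropped
  - task 5 (Migrate): project_id=3 -> matches Aurora
So 1 of 5 rows is dropped.

SQL:
SELECT a.name, b.name AS project
FROM tasks a
INNER JOIN projects b ON a.project_id = b.id

Result:
name    | project
--------+--------
Setup   | Alpha  
Train   | Epsilon
Review  | Aurora 
Migrate | Aurora 


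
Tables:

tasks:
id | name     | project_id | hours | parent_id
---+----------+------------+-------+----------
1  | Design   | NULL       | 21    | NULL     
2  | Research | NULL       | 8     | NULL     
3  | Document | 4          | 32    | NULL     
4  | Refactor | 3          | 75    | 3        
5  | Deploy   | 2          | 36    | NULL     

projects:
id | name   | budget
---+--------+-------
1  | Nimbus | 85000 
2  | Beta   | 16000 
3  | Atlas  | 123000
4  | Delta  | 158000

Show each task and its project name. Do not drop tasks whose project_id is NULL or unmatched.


LEFT JOIN keeps every row from tasks (the left table); where project_id has no match in projects, the project columns become NULL. Walk through each task:
  - task 1 (Design): project_id=NULL, no match -> kept with NULL
  - task 2 (Research): project_id=NULL, no match -> kept with NULL
  - task 3 (Document): project_id=4 -> matches Delta
  - task 4 (Refactor): project_id=3 -> matches Atlas
  - task 5 (Deploy): project_id=2 -> matches Beta
All 5 rows appear; 2 have NULL project.

SQL:
SELECT a.name, b.name AS project
FROM tasks a
LEFT JOIN projects b ON a.project_id = b.id

Result:
name     | project
---------+--------
Design   | NULL   
Research | NULL   
Document | Delta  
Refactor | Atlas  
Deploy   | Beta   


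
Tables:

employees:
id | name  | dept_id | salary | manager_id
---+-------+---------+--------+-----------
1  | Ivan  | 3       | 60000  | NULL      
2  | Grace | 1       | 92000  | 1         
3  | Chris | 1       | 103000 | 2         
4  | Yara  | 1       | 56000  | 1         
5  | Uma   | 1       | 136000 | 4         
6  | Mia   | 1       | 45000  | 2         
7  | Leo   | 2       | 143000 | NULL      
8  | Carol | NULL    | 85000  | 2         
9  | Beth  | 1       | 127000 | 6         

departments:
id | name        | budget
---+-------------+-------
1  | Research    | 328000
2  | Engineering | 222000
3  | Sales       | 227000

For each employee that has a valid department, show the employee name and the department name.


INNER JOIN keeps only employees rows whose dept_id matches an id in departments. Walk through each employee:
  - employee 1 (Ivan): dept_id=3 -> matches Sales
  - employee 2 (Grace): dept_id=1 -> matches Research
  - employee 3 (Chris): dept_id=1 -> matches Research
  - employee 4 (Yara): dept_id=1 -> matches Research
  - employee 5 (Uma): dept_id=1 -> matches Research
  - employee 6 (Mia): dept_id=1 -> matches Research
  - employee 7 (Leo): dept_id=2 -> matches Engineering
  - employee 8 (Carol): dept_id=NULL, no match -> dropped
  - employee 9 (Beth): dept_id=1 -> matches Research
So 1 of 9 rows is dropped.

SQL:
SELECT a.name, b.name AS department
FROM employees a
INNER JOIN departments b ON a.dept_id = b.id

Result:
name  | department 
------+------------
Ivan  | Sales      
Grace | Research   
Chris | Research   
Yara  | Research   
Uma   | Research   
Mia   | Research   
Leo   | Engineering
Beth  | Research   
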